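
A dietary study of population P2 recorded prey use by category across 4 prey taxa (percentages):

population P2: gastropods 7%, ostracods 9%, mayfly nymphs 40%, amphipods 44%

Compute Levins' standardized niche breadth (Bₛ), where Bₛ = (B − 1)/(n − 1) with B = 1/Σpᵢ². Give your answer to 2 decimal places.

0.58

Convert percentages to proportions (divide by 100).
Σpᵢ² = 0.07² + 0.09² + 0.40² + 0.44² = 0.0049 + 0.0081 + 0.1600 + 0.1936 = 0.3666
B = 1 / 0.3666 = 2.7278
Bₛ = (B − 1)/(n − 1) = (2.7278 − 1)/(4 − 1) = 1.7278/3 = 0.5759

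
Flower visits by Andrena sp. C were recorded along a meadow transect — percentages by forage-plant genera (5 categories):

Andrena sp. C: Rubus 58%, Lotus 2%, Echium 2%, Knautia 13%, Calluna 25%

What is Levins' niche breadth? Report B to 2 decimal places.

2.40

Convert percentages to proportions (divide by 100).
Σpᵢ² = 0.58² + 0.02² + 0.02² + 0.13² + 0.25² = 0.3364 + 0.0004 + 0.0004 + 0.0169 + 0.0625 = 0.4166
B = 1 / 0.4166 = 2.4004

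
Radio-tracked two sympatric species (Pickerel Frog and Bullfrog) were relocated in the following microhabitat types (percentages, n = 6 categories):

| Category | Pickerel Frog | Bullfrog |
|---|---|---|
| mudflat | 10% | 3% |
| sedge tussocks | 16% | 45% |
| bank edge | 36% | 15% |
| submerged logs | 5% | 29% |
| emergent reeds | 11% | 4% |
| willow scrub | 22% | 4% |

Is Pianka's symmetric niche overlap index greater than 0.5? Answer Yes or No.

Convert percentages to proportions (divide by 100).
Σ p₁ᵢp₂ᵢ = 0.0030 + 0.0720 + 0.0540 + 0.0145 + 0.0044 + 0.0088 = 0.1567
Σp_1ᵢ² = 0.10² + 0.16² + 0.36² + 0.05² + 0.11² + 0.22² = 0.0100 + 0.0256 + 0.1296 + 0.0025 + 0.0121 + 0.0484 = 0.2282
Σp_2ᵢ² = 0.03² + 0.45² + 0.15² + 0.29² + 0.04² + 0.04² = 0.0009 + 0.2025 + 0.0225 + 0.0841 + 0.0016 + 0.0016 = 0.3132
O = 0.1567 / √(0.2282 × 0.3132) = 0.1567 / 0.26734 = 0.5861
O = 0.5861 > 0.5 → Yes.

Yes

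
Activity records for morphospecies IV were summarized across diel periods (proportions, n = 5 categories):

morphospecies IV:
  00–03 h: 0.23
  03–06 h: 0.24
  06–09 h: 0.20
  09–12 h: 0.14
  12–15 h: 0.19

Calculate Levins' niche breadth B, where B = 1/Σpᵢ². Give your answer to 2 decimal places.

Σpᵢ² = 0.23² + 0.24² + 0.20² + 0.14² + 0.19² = 0.0529 + 0.0576 + 0.0400 + 0.0196 + 0.0361 = 0.2062
B = 1 / 0.2062 = 4.8497

4.85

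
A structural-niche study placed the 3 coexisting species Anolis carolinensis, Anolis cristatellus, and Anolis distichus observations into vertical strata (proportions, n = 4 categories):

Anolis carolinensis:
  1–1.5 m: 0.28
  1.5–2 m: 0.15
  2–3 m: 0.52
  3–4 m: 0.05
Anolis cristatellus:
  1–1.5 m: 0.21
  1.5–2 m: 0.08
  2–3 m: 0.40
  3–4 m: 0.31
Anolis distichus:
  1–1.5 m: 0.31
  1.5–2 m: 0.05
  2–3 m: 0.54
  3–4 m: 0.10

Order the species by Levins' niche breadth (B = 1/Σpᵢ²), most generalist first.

Anolis cristatellus > Anolis carolinensis > Anolis distichus

Σp_caroᵢ² = 0.28² + 0.15² + 0.52² + 0.05² = 0.0784 + 0.0225 + 0.2704 + 0.0025 = 0.3738
B_caro = 1 / 0.3738 = 2.6752
Σp_crisᵢ² = 0.21² + 0.08² + 0.40² + 0.31² = 0.0441 + 0.0064 + 0.1600 + 0.0961 = 0.3066
B_cris = 1 / 0.3066 = 3.2616
Σp_distᵢ² = 0.31² + 0.05² + 0.54² + 0.10² = 0.0961 + 0.0025 + 0.2916 + 0.0100 = 0.4002
B_dist = 1 / 0.4002 = 2.4988
Ranking by B (broadest → narrowest): Anolis cristatellus (3.26) > Anolis carolinensis (2.68) > Anolis distichus (2.50)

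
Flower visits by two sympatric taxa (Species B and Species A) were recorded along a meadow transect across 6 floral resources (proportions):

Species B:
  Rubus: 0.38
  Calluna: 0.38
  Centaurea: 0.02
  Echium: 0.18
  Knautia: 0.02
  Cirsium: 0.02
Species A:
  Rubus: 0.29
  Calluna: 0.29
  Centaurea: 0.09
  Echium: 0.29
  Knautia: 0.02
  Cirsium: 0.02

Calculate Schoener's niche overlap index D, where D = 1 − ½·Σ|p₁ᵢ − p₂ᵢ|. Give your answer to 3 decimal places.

0.820

Σ|p₁ᵢ − p₂ᵢ| = 0.09 + 0.09 + 0.07 + 0.11 + 0.00 + 0.00 = 0.36
D = 1 − ½ × 0.36 = 1 − 0.180 = 0.82000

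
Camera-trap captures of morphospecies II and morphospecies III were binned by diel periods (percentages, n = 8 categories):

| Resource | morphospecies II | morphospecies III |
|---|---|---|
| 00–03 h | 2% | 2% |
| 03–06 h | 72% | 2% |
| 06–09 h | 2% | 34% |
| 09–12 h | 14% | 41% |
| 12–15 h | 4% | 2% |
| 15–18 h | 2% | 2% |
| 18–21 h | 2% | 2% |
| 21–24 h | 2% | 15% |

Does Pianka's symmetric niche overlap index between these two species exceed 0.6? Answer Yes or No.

Convert percentages to proportions (divide by 100).
Σ p₁ᵢp₂ᵢ = 0.0004 + 0.0144 + 0.0068 + 0.0574 + 0.0008 + 0.0004 + 0.0004 + 0.0030 = 0.0836
Σp_1ᵢ² = 0.02² + 0.72² + 0.02² + 0.14² + 0.04² + 0.02² + 0.02² + 0.02² = 0.0004 + 0.5184 + 0.0004 + 0.0196 + 0.0016 + 0.0004 + 0.0004 + 0.0004 = 0.5416
Σp_2ᵢ² = 0.02² + 0.02² + 0.34² + 0.41² + 0.02² + 0.02² + 0.02² + 0.15² = 0.0004 + 0.0004 + 0.1156 + 0.1681 + 0.0004 + 0.0004 + 0.0004 + 0.0225 = 0.3082
O = 0.0836 / √(0.5416 × 0.3082) = 0.0836 / 0.40856 = 0.2046
O = 0.2046 < 0.6 → No.

No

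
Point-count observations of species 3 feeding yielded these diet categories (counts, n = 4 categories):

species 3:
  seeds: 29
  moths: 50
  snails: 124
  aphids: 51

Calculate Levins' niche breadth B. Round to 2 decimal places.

Proportions for species 3 (n=254): 29/254=0.1142, 50/254=0.1969, 124/254=0.4882, 51/254=0.2008
Σpᵢ² = 0.1142² + 0.1969² + 0.4882² + 0.2008² = 0.013042 + 0.038770 + 0.238339 + 0.040321 = 0.330472
B = 1 / 0.330472 = 3.0260

3.03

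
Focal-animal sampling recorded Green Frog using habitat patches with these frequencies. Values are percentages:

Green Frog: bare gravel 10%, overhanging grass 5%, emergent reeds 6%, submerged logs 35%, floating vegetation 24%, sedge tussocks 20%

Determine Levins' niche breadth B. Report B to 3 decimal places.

4.234

Convert percentages to proportions (divide by 100).
Σpᵢ² = 0.10² + 0.05² + 0.06² + 0.35² + 0.24² + 0.20² = 0.0100 + 0.0025 + 0.0036 + 0.1225 + 0.0576 + 0.0400 = 0.2362
B = 1 / 0.2362 = 4.23370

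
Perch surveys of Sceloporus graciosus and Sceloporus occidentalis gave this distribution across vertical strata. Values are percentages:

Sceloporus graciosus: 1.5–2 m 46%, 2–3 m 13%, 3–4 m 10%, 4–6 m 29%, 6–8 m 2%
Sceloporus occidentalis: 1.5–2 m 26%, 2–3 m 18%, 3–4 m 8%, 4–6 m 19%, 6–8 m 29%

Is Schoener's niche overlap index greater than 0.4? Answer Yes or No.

Convert percentages to proportions (divide by 100).
Σ|p₁ᵢ − p₂ᵢ| = 0.20 + 0.05 + 0.02 + 0.10 + 0.27 = 0.64
D = 1 − ½ × 0.64 = 1 − 0.320 = 0.6800
D = 0.6800 > 0.4 → Yes.

Yes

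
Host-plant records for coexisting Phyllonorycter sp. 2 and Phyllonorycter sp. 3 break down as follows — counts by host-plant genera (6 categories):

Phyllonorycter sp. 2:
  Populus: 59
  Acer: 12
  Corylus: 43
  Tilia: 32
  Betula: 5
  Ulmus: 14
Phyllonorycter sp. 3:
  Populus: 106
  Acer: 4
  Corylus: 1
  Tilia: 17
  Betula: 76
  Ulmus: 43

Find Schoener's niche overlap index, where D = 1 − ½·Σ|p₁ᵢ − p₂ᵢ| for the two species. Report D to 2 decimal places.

Proportions for Phyllonorycter sp. 2 (n=165): 59/165=0.3576, 12/165=0.0727, 43/165=0.2606, 32/165=0.1939, 5/165=0.0303, 14/165=0.0848
Proportions for Phyllonorycter sp. 3 (n=247): 106/247=0.4291, 4/247=0.0162, 1/247=0.0040, 17/247=0.0688, 76/247=0.3077, 43/247=0.1741
Σ|p₁ᵢ − p₂ᵢ| = 0.0715 + 0.0565 + 0.2566 + 0.1251 + 0.2774 + 0.0893 = 0.8764
D = 1 − ½ × 0.8764 = 1 − 0.43820 = 0.56180

0.56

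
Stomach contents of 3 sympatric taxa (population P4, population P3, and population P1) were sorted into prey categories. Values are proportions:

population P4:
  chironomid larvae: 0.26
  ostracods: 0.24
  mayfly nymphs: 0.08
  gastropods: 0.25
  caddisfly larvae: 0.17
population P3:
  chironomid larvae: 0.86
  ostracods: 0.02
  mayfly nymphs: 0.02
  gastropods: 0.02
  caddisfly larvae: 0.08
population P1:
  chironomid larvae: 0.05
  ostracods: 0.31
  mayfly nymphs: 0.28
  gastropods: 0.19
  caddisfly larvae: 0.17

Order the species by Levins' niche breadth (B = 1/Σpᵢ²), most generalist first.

population P4 > population P1 > population P3

Σp_P4ᵢ² = 0.26² + 0.24² + 0.08² + 0.25² + 0.17² = 0.0676 + 0.0576 + 0.0064 + 0.0625 + 0.0289 = 0.2230
B_P4 = 1 / 0.2230 = 4.4843
Σp_P3ᵢ² = 0.86² + 0.02² + 0.02² + 0.02² + 0.08² = 0.7396 + 0.0004 + 0.0004 + 0.0004 + 0.0064 = 0.7472
B_P3 = 1 / 0.7472 = 1.3383
Σp_P1ᵢ² = 0.05² + 0.31² + 0.28² + 0.19² + 0.17² = 0.0025 + 0.0961 + 0.0784 + 0.0361 + 0.0289 = 0.2420
B_P1 = 1 / 0.2420 = 4.1322
Ranking by B (broadest → narrowest): population P4 (4.48) > population P1 (4.13) > population P3 (1.34)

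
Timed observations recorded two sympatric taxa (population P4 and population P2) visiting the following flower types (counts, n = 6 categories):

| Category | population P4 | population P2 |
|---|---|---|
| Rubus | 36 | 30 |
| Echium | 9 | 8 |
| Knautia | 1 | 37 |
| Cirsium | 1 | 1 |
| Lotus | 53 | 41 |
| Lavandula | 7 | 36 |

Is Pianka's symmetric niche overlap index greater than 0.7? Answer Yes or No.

Yes

Proportions for population P4 (n=107): 36/107=0.3364, 9/107=0.0841, 1/107=0.0093, 1/107=0.0093, 53/107=0.4953, 7/107=0.0654
Proportions for population P2 (n=153): 30/153=0.1961, 8/153=0.0523, 37/153=0.2418, 1/153=0.0065, 41/153=0.2680, 36/153=0.2353
Σ p₁ᵢp₂ᵢ = 0.065968 + 0.004398 + 0.002249 + 0.000060 + 0.132740 + 0.015389 = 0.220804
Σp_1ᵢ² = 0.3364² + 0.0841² + 0.0093² + 0.0093² + 0.4953² + 0.0654² = 0.113165 + 0.007073 + 0.000086 + 0.000086 + 0.245322 + 0.004277 = 0.370009
Σp_2ᵢ² = 0.1961² + 0.0523² + 0.2418² + 0.0065² + 0.2680² + 0.2353² = 0.038455 + 0.002735 + 0.058467 + 0.000042 + 0.071824 + 0.055366 = 0.226889
O = 0.220804 / √(0.370009 × 0.226889) = 0.220804 / 0.2897429 = 0.7621
O = 0.7621 > 0.7 → Yes.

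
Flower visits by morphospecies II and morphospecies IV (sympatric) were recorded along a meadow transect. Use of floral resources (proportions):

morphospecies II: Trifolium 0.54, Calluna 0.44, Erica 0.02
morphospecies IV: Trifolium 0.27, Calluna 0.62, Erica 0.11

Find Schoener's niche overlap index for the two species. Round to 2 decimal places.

Σ|p₁ᵢ − p₂ᵢ| = 0.27 + 0.18 + 0.09 = 0.54
D = 1 − ½ × 0.54 = 1 − 0.270 = 0.7300

0.73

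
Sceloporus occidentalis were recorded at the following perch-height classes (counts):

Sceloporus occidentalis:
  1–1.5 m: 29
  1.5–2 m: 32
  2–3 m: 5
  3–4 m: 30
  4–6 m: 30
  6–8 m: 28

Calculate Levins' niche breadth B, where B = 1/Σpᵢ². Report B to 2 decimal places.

Proportions for Sceloporus occidentalis (n=154): 29/154=0.1883, 32/154=0.2078, 5/154=0.0325, 30/154=0.1948, 30/154=0.1948, 28/154=0.1818
Σpᵢ² = 0.1883² + 0.2078² + 0.0325² + 0.1948² + 0.1948² + 0.1818² = 0.035457 + 0.043181 + 0.001056 + 0.037947 + 0.037947 + 0.033051 = 0.188639
B = 1 / 0.188639 = 5.3011

5.30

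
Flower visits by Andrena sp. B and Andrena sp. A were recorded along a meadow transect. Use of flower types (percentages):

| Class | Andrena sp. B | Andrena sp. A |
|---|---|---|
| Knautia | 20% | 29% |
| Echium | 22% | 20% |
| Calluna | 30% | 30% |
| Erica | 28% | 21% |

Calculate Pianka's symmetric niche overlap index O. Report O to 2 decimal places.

Convert percentages to proportions (divide by 100).
Σ p₁ᵢp₂ᵢ = 0.0580 + 0.0440 + 0.0900 + 0.0588 = 0.2508
Σp_1ᵢ² = 0.20² + 0.22² + 0.30² + 0.28² = 0.0400 + 0.0484 + 0.0900 + 0.0784 = 0.2568
Σp_2ᵢ² = 0.29² + 0.20² + 0.30² + 0.21² = 0.0841 + 0.0400 + 0.0900 + 0.0441 = 0.2582
O = 0.2508 / √(0.2568 × 0.2582) = 0.2508 / 0.25750 = 0.9740

0.97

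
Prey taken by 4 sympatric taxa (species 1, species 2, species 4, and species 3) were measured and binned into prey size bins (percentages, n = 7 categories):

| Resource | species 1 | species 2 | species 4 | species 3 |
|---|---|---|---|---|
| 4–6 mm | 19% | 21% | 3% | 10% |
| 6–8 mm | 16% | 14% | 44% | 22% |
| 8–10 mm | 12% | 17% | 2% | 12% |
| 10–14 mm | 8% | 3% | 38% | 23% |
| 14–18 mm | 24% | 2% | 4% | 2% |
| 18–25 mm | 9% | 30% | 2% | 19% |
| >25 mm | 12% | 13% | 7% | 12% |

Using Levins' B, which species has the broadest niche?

species 1

Convert percentages to proportions (divide by 100).
Σp_1ᵢ² = 0.19² + 0.16² + 0.12² + 0.08² + 0.24² + 0.09² + 0.12² = 0.0361 + 0.0256 + 0.0144 + 0.0064 + 0.0576 + 0.0081 + 0.0144 = 0.1626
B_1 = 1 / 0.1626 = 6.1501
Σp_2ᵢ² = 0.21² + 0.14² + 0.17² + 0.03² + 0.02² + 0.30² + 0.13² = 0.0441 + 0.0196 + 0.0289 + 0.0009 + 0.0004 + 0.0900 + 0.0169 = 0.2008
B_2 = 1 / 0.2008 = 4.9801
Σp_4ᵢ² = 0.03² + 0.44² + 0.02² + 0.38² + 0.04² + 0.02² + 0.07² = 0.0009 + 0.1936 + 0.0004 + 0.1444 + 0.0016 + 0.0004 + 0.0049 = 0.3462
B_4 = 1 / 0.3462 = 2.8885
Σp_3ᵢ² = 0.10² + 0.22² + 0.12² + 0.23² + 0.02² + 0.19² + 0.12² = 0.0100 + 0.0484 + 0.0144 + 0.0529 + 0.0004 + 0.0361 + 0.0144 = 0.1766
B_3 = 1 / 0.1766 = 5.6625
Highest B → broadest niche (most generalist): species 1 (B = 6.15).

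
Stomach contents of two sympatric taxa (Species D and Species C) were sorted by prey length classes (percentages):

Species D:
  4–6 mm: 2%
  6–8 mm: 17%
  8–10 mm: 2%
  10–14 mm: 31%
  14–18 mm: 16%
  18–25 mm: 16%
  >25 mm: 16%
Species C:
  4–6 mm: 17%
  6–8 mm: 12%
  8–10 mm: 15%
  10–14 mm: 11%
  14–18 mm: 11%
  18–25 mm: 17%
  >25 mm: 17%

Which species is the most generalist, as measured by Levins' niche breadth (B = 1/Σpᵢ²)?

Species C

Convert percentages to proportions (divide by 100).
Σp_Dᵢ² = 0.02² + 0.17² + 0.02² + 0.31² + 0.16² + 0.16² + 0.16² = 0.0004 + 0.0289 + 0.0004 + 0.0961 + 0.0256 + 0.0256 + 0.0256 = 0.2026
B_D = 1 / 0.2026 = 4.9358
Σp_Cᵢ² = 0.17² + 0.12² + 0.15² + 0.11² + 0.11² + 0.17² + 0.17² = 0.0289 + 0.0144 + 0.0225 + 0.0121 + 0.0121 + 0.0289 + 0.0289 = 0.1478
B_C = 1 / 0.1478 = 6.7659
Highest B → broadest niche (most generalist): Species C (B = 6.77).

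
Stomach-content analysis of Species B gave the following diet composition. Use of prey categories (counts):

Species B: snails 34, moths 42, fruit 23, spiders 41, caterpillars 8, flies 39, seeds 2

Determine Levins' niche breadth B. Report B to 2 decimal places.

Proportions for Species B (n=189): 34/189=0.1799, 42/189=0.2222, 23/189=0.1217, 41/189=0.2169, 8/189=0.0423, 39/189=0.2063, 2/189=0.0106
Σpᵢ² = 0.1799² + 0.2222² + 0.1217² + 0.2169² + 0.0423² + 0.2063² + 0.0106² = 0.032364 + 0.049373 + 0.014811 + 0.047046 + 0.001789 + 0.042560 + 0.000112 = 0.188055
B = 1 / 0.188055 = 5.3176

5.32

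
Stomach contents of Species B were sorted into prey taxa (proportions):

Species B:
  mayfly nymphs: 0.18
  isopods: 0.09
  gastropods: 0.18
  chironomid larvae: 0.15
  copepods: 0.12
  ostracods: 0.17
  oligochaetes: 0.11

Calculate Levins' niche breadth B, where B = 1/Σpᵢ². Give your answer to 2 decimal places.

Σpᵢ² = 0.18² + 0.09² + 0.18² + 0.15² + 0.12² + 0.17² + 0.11² = 0.0324 + 0.0081 + 0.0324 + 0.0225 + 0.0144 + 0.0289 + 0.0121 = 0.1508
B = 1 / 0.1508 = 6.6313

6.63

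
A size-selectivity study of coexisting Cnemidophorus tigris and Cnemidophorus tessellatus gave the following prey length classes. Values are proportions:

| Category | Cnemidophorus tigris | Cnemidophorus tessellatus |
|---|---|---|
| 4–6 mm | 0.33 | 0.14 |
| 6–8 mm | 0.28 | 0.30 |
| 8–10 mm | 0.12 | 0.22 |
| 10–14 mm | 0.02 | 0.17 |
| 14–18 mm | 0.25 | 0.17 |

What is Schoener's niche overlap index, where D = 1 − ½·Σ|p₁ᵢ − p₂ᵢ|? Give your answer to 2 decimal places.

Σ|p₁ᵢ − p₂ᵢ| = 0.19 + 0.02 + 0.10 + 0.15 + 0.08 = 0.54
D = 1 − ½ × 0.54 = 1 − 0.270 = 0.7300

0.73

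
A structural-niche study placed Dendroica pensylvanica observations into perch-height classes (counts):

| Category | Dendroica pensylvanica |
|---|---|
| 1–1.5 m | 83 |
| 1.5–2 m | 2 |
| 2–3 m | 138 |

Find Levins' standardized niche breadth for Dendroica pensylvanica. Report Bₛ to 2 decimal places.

Proportions for Dendroica pensylvanica (n=223): 83/223=0.3722, 2/223=0.0090, 138/223=0.6188
Σpᵢ² = 0.3722² + 0.0090² + 0.6188² = 0.138533 + 0.000081 + 0.382913 = 0.521527
B = 1 / 0.521527 = 1.9174
Bₛ = (B − 1)/(n − 1) = (1.9174 − 1)/(3 − 1) = 0.9174/2 = 0.4587

0.46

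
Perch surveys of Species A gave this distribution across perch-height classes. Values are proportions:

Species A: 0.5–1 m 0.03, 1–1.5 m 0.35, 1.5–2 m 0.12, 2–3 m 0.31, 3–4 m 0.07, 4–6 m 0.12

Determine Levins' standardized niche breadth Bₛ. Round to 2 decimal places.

Σpᵢ² = 0.03² + 0.35² + 0.12² + 0.31² + 0.07² + 0.12² = 0.0009 + 0.1225 + 0.0144 + 0.0961 + 0.0049 + 0.0144 = 0.2532
B = 1 / 0.2532 = 3.9494
Bₛ = (B − 1)/(n − 1) = (3.9494 − 1)/(6 − 1) = 2.9494/5 = 0.5899

0.59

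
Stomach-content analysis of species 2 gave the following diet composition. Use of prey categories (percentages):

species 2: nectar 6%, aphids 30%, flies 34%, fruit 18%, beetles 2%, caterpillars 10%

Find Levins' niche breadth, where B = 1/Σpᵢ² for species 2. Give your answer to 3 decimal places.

3.968

Convert percentages to proportions (divide by 100).
Σpᵢ² = 0.06² + 0.30² + 0.34² + 0.18² + 0.02² + 0.10² = 0.0036 + 0.0900 + 0.1156 + 0.0324 + 0.0004 + 0.0100 = 0.2520
B = 1 / 0.2520 = 3.96825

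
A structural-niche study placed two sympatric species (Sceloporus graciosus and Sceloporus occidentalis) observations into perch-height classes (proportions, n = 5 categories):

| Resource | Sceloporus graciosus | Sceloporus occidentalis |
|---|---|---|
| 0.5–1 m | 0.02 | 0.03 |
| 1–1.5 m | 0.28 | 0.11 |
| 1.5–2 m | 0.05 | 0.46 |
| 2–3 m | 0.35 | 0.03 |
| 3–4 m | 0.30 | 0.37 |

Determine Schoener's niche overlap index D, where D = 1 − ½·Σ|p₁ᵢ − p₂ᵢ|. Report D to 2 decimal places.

0.51

Σ|p₁ᵢ − p₂ᵢ| = 0.01 + 0.17 + 0.41 + 0.32 + 0.07 = 0.98
D = 1 − ½ × 0.98 = 1 − 0.490 = 0.5100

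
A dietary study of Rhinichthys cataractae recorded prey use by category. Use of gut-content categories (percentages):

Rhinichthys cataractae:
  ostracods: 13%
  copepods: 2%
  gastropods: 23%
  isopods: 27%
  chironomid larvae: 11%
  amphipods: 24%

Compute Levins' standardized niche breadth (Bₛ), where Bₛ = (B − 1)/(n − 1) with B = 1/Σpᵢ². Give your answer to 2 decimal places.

0.74

Convert percentages to proportions (divide by 100).
Σpᵢ² = 0.13² + 0.02² + 0.23² + 0.27² + 0.11² + 0.24² = 0.0169 + 0.0004 + 0.0529 + 0.0729 + 0.0121 + 0.0576 = 0.2128
B = 1 / 0.2128 = 4.6992
Bₛ = (B − 1)/(n − 1) = (4.6992 − 1)/(6 − 1) = 3.6992/5 = 0.7398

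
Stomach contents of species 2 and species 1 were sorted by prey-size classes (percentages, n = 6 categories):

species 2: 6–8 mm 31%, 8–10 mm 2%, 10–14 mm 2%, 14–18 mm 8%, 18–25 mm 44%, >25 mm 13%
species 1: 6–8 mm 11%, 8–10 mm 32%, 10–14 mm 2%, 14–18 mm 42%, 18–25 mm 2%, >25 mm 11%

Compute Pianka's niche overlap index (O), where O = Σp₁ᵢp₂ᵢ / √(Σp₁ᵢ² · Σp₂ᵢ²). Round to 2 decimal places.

Convert percentages to proportions (divide by 100).
Σ p₁ᵢp₂ᵢ = 0.0341 + 0.0064 + 0.0004 + 0.0336 + 0.0088 + 0.0143 = 0.0976
Σp_1ᵢ² = 0.31² + 0.02² + 0.02² + 0.08² + 0.44² + 0.13² = 0.0961 + 0.0004 + 0.0004 + 0.0064 + 0.1936 + 0.0169 = 0.3138
Σp_2ᵢ² = 0.11² + 0.32² + 0.02² + 0.42² + 0.02² + 0.11² = 0.0121 + 0.1024 + 0.0004 + 0.1764 + 0.0004 + 0.0121 = 0.3038
O = 0.0976 / √(0.3138 × 0.3038) = 0.0976 / 0.30876 = 0.3161

0.32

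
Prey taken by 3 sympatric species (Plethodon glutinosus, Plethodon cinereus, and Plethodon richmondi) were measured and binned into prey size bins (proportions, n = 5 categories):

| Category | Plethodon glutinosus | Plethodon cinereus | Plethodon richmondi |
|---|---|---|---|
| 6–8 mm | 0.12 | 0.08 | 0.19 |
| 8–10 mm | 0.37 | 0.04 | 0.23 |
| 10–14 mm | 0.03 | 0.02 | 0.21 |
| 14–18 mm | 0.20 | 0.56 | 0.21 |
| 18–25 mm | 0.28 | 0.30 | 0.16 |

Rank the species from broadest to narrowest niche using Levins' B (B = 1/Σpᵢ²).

Plethodon richmondi > Plethodon glutinosus > Plethodon cinereus

Σp_glutᵢ² = 0.12² + 0.37² + 0.03² + 0.20² + 0.28² = 0.0144 + 0.1369 + 0.0009 + 0.0400 + 0.0784 = 0.2706
B_glut = 1 / 0.2706 = 3.6955
Σp_cineᵢ² = 0.08² + 0.04² + 0.02² + 0.56² + 0.30² = 0.0064 + 0.0016 + 0.0004 + 0.3136 + 0.0900 = 0.4120
B_cine = 1 / 0.4120 = 2.4272
Σp_richᵢ² = 0.19² + 0.23² + 0.21² + 0.21² + 0.16² = 0.0361 + 0.0529 + 0.0441 + 0.0441 + 0.0256 = 0.2028
B_rich = 1 / 0.2028 = 4.9310
Ranking by B (broadest → narrowest): Plethodon richmondi (4.93) > Plethodon glutinosus (3.70) > Plethodon cinereus (2.43)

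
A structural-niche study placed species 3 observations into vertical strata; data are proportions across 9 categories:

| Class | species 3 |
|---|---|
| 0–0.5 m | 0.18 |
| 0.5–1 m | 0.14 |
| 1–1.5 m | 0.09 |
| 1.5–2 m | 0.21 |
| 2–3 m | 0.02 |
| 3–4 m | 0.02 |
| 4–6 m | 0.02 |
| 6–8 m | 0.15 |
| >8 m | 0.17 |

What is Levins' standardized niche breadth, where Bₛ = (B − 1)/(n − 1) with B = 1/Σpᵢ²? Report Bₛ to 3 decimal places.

0.672

Σpᵢ² = 0.18² + 0.14² + 0.09² + 0.21² + 0.02² + 0.02² + 0.02² + 0.15² + 0.17² = 0.0324 + 0.0196 + 0.0081 + 0.0441 + 0.0004 + 0.0004 + 0.0004 + 0.0225 + 0.0289 = 0.1568
B = 1 / 0.1568 = 6.37755
Bₛ = (B − 1)/(n − 1) = (6.37755 − 1)/(9 − 1) = 5.37755/8 = 0.67219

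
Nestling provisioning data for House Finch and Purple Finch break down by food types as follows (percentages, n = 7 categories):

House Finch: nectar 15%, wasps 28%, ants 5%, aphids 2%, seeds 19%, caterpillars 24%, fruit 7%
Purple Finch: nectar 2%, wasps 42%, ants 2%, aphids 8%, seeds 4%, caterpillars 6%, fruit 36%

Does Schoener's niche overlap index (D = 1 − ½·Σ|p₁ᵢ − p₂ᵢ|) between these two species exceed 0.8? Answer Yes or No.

Convert percentages to proportions (divide by 100).
Σ|p₁ᵢ − p₂ᵢ| = 0.13 + 0.14 + 0.03 + 0.06 + 0.15 + 0.18 + 0.29 = 0.98
D = 1 − ½ × 0.98 = 1 − 0.490 = 0.5100
D = 0.5100 < 0.8 → No.

No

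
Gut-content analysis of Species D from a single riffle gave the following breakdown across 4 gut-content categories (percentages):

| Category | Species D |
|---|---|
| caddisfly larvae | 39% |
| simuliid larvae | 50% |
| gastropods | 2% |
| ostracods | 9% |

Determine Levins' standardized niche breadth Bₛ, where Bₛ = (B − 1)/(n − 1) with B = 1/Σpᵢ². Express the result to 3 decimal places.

0.478

Convert percentages to proportions (divide by 100).
Σpᵢ² = 0.39² + 0.50² + 0.02² + 0.09² = 0.1521 + 0.2500 + 0.0004 + 0.0081 = 0.4106
B = 1 / 0.4106 = 2.43546
Bₛ = (B − 1)/(n − 1) = (2.43546 − 1)/(4 − 1) = 1.43546/3 = 0.47849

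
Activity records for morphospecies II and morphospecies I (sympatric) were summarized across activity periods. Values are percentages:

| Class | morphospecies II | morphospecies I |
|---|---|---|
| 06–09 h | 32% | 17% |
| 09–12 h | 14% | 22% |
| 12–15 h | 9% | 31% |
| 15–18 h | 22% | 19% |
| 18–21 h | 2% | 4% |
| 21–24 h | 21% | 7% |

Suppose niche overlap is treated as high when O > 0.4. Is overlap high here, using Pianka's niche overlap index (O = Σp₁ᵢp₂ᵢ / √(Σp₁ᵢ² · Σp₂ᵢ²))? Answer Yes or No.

Yes

Convert percentages to proportions (divide by 100).
Σ p₁ᵢp₂ᵢ = 0.0544 + 0.0308 + 0.0279 + 0.0418 + 0.0008 + 0.0147 = 0.1704
Σp_1ᵢ² = 0.32² + 0.14² + 0.09² + 0.22² + 0.02² + 0.21² = 0.1024 + 0.0196 + 0.0081 + 0.0484 + 0.0004 + 0.0441 = 0.2230
Σp_2ᵢ² = 0.17² + 0.22² + 0.31² + 0.19² + 0.04² + 0.07² = 0.0289 + 0.0484 + 0.0961 + 0.0361 + 0.0016 + 0.0049 = 0.2160
O = 0.1704 / √(0.2230 × 0.2160) = 0.1704 / 0.21947 = 0.7764
O = 0.7764 > 0.4 → Yes.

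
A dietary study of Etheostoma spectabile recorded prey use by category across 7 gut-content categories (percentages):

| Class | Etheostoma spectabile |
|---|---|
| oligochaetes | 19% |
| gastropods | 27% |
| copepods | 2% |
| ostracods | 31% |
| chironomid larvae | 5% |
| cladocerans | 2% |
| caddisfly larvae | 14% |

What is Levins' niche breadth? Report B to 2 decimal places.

4.39

Convert percentages to proportions (divide by 100).
Σpᵢ² = 0.19² + 0.27² + 0.02² + 0.31² + 0.05² + 0.02² + 0.14² = 0.0361 + 0.0729 + 0.0004 + 0.0961 + 0.0025 + 0.0004 + 0.0196 = 0.2280
B = 1 / 0.2280 = 4.3860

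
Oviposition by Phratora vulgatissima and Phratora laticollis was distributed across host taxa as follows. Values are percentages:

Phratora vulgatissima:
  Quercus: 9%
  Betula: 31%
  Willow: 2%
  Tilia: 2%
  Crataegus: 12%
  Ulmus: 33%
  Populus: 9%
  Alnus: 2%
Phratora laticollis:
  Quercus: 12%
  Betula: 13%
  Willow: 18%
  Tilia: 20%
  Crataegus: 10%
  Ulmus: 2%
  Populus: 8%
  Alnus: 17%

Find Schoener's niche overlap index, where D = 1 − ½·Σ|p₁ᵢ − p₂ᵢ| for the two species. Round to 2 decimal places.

Convert percentages to proportions (divide by 100).
Σ|p₁ᵢ − p₂ᵢ| = 0.03 + 0.18 + 0.16 + 0.18 + 0.02 + 0.31 + 0.01 + 0.15 = 1.04
D = 1 − ½ × 1.04 = 1 − 0.520 = 0.4800

0.48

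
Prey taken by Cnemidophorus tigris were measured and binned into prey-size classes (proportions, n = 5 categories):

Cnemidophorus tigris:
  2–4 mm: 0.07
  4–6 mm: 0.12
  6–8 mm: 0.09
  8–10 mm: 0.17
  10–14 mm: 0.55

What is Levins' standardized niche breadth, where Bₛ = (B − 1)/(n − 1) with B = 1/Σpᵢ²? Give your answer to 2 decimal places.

0.45

Σpᵢ² = 0.07² + 0.12² + 0.09² + 0.17² + 0.55² = 0.0049 + 0.0144 + 0.0081 + 0.0289 + 0.3025 = 0.3588
B = 1 / 0.3588 = 2.7871
Bₛ = (B − 1)/(n − 1) = (2.7871 − 1)/(5 − 1) = 1.7871/4 = 0.4468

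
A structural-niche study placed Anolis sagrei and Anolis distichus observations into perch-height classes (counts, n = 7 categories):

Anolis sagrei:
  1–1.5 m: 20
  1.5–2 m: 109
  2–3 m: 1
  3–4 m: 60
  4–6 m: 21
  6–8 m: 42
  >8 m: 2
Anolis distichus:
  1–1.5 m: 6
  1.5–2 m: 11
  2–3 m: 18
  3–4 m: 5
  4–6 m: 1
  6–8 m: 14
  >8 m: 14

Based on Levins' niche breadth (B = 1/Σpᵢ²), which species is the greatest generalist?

Anolis distichus

Proportions for Anolis sagrei (n=255): 20/255=0.0784, 109/255=0.4275, 1/255=0.0039, 60/255=0.2353, 21/255=0.0824, 42/255=0.1647, 2/255=0.0078
Proportions for Anolis distichus (n=69): 6/69=0.0870, 11/69=0.1594, 18/69=0.2609, 5/69=0.0725, 1/69=0.0145, 14/69=0.2029, 14/69=0.2029
Σp_sagrᵢ² = 0.0784² + 0.4275² + 0.0039² + 0.2353² + 0.0824² + 0.1647² + 0.0078² = 0.006147 + 0.182756 + 0.000015 + 0.055366 + 0.006790 + 0.027126 + 0.000061 = 0.278261
B_sagr = 1 / 0.278261 = 3.5937
Σp_distᵢ² = 0.0870² + 0.1594² + 0.2609² + 0.0725² + 0.0145² + 0.2029² + 0.2029² = 0.007569 + 0.025408 + 0.068069 + 0.005256 + 0.000210 + 0.041168 + 0.041168 = 0.188848
B_dist = 1 / 0.188848 = 5.2953
Highest B → broadest niche (most generalist): Anolis distichus (B = 5.30).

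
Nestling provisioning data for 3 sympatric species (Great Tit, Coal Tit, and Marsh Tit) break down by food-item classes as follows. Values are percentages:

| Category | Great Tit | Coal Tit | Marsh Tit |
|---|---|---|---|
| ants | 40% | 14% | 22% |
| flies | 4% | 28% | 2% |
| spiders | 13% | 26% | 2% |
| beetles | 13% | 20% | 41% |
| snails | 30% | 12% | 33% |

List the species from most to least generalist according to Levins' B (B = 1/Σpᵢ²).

Coal Tit > Great Tit > Marsh Tit

Convert percentages to proportions (divide by 100).
Σp_Greaᵢ² = 0.40² + 0.04² + 0.13² + 0.13² + 0.30² = 0.1600 + 0.0016 + 0.0169 + 0.0169 + 0.0900 = 0.2854
B_Grea = 1 / 0.2854 = 3.5039
Σp_Coalᵢ² = 0.14² + 0.28² + 0.26² + 0.20² + 0.12² = 0.0196 + 0.0784 + 0.0676 + 0.0400 + 0.0144 = 0.2200
B_Coal = 1 / 0.2200 = 4.5455
Σp_Marsᵢ² = 0.22² + 0.02² + 0.02² + 0.41² + 0.33² = 0.0484 + 0.0004 + 0.0004 + 0.1681 + 0.1089 = 0.3262
B_Mars = 1 / 0.3262 = 3.0656
Ranking by B (broadest → narrowest): Coal Tit (4.55) > Great Tit (3.50) > Marsh Tit (3.07)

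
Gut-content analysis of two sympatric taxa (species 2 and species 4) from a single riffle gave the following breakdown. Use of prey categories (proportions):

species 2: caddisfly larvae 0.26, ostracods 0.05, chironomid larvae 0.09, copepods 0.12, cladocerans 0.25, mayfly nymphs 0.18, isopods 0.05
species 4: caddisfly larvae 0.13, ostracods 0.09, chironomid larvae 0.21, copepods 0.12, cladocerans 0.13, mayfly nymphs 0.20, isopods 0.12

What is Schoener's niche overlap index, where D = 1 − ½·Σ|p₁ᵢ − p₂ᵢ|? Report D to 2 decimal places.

0.75

Σ|p₁ᵢ − p₂ᵢ| = 0.13 + 0.04 + 0.12 + 0.00 + 0.12 + 0.02 + 0.07 = 0.50
D = 1 − ½ × 0.50 = 1 − 0.250 = 0.7500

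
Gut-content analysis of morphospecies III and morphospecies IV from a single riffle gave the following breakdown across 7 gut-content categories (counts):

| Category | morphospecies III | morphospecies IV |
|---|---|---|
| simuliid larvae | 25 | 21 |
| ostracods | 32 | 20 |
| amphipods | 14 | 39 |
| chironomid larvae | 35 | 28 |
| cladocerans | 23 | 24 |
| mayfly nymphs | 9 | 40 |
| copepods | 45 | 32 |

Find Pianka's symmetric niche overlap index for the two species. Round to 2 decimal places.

Proportions for morphospecies III (n=183): 25/183=0.1366, 32/183=0.1749, 14/183=0.0765, 35/183=0.1913, 23/183=0.1257, 9/183=0.0492, 45/183=0.2459
Proportions for morphospecies IV (n=204): 21/204=0.1029, 20/204=0.0980, 39/204=0.1912, 28/204=0.1373, 24/204=0.1176, 40/204=0.1961, 32/204=0.1569
Σ p₁ᵢp₂ᵢ = 0.014056 + 0.017140 + 0.014627 + 0.026265 + 0.014782 + 0.009648 + 0.038582 = 0.135100
Σp_1ᵢ² = 0.1366² + 0.1749² + 0.0765² + 0.1913² + 0.1257² + 0.0492² + 0.2459² = 0.018660 + 0.030590 + 0.005852 + 0.036596 + 0.015800 + 0.002421 + 0.060467 = 0.170386
Σp_2ᵢ² = 0.1029² + 0.0980² + 0.1912² + 0.1373² + 0.1176² + 0.1961² + 0.1569² = 0.010588 + 0.009604 + 0.036557 + 0.018851 + 0.013830 + 0.038455 + 0.024618 = 0.152503
O = 0.135100 / √(0.170386 × 0.152503) = 0.135100 / 0.1611967 = 0.8381

0.84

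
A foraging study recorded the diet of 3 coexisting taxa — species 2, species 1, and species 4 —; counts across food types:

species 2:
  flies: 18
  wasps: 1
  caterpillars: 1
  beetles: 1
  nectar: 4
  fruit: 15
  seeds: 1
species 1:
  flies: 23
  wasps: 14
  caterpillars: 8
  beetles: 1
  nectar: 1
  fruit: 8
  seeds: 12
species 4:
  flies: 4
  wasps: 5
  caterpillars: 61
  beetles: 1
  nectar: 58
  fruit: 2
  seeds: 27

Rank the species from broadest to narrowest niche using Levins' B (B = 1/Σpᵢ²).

species 1 > species 4 > species 2

Proportions for species 2 (n=41): 18/41=0.4390, 1/41=0.0244, 1/41=0.0244, 1/41=0.0244, 4/41=0.0976, 15/41=0.3659, 1/41=0.0244
Proportions for species 1 (n=67): 23/67=0.3433, 14/67=0.2090, 8/67=0.1194, 1/67=0.0149, 1/67=0.0149, 8/67=0.1194, 12/67=0.1791
Proportions for species 4 (n=158): 4/158=0.0253, 5/158=0.0316, 61/158=0.3861, 1/158=0.0063, 58/158=0.3671, 2/158=0.0127, 27/158=0.1709
Σp_2ᵢ² = 0.4390² + 0.0244² + 0.0244² + 0.0244² + 0.0976² + 0.3659² + 0.0244² = 0.192721 + 0.000595 + 0.000595 + 0.000595 + 0.009526 + 0.133883 + 0.000595 = 0.338510
B_2 = 1 / 0.338510 = 2.9541
Σp_1ᵢ² = 0.3433² + 0.2090² + 0.1194² + 0.0149² + 0.0149² + 0.1194² + 0.1791² = 0.117855 + 0.043681 + 0.014256 + 0.000222 + 0.000222 + 0.014256 + 0.032077 = 0.222569
B_1 = 1 / 0.222569 = 4.4930
Σp_4ᵢ² = 0.0253² + 0.0316² + 0.3861² + 0.0063² + 0.3671² + 0.0127² + 0.1709² = 0.000640 + 0.000999 + 0.149073 + 0.000040 + 0.134762 + 0.000161 + 0.029207 = 0.314882
B_4 = 1 / 0.314882 = 3.1758
Ranking by B (broadest → narrowest): species 1 (4.49) > species 4 (3.18) > species 2 (2.95)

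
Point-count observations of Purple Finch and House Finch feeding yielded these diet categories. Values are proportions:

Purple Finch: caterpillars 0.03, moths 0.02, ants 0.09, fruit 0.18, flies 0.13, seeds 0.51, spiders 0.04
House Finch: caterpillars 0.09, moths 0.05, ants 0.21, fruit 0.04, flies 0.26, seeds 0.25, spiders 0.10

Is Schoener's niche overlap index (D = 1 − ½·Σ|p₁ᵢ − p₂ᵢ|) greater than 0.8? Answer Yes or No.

Σ|p₁ᵢ − p₂ᵢ| = 0.06 + 0.03 + 0.12 + 0.14 + 0.13 + 0.26 + 0.06 = 0.80
D = 1 − ½ × 0.80 = 1 − 0.400 = 0.6000
D = 0.6000 < 0.8 → No.

No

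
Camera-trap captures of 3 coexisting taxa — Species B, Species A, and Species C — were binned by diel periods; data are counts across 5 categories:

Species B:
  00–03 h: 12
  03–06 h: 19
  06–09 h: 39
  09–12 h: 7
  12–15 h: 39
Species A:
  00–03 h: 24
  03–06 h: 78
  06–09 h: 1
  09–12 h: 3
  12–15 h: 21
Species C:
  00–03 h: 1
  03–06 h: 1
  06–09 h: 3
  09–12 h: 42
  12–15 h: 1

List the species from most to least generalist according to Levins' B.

Species B > Species A > Species C

Proportions for Species B (n=116): 12/116=0.1034, 19/116=0.1638, 39/116=0.3362, 7/116=0.0603, 39/116=0.3362
Proportions for Species A (n=127): 24/127=0.1890, 78/127=0.6142, 1/127=0.0079, 3/127=0.0236, 21/127=0.1654
Proportions for Species C (n=48): 1/48=0.0208, 1/48=0.0208, 3/48=0.0625, 42/48=0.8750, 1/48=0.0208
Σp_Bᵢ² = 0.1034² + 0.1638² + 0.3362² + 0.0603² + 0.3362² = 0.010692 + 0.026830 + 0.113030 + 0.003636 + 0.113030 = 0.267218
B_B = 1 / 0.267218 = 3.7423
Σp_Aᵢ² = 0.1890² + 0.6142² + 0.0079² + 0.0236² + 0.1654² = 0.035721 + 0.377242 + 0.000062 + 0.000557 + 0.027357 = 0.440939
B_A = 1 / 0.440939 = 2.2679
Σp_Cᵢ² = 0.0208² + 0.0208² + 0.0625² + 0.8750² + 0.0208² = 0.000433 + 0.000433 + 0.003906 + 0.765625 + 0.000433 = 0.770830
B_C = 1 / 0.770830 = 1.2973
Ranking by B (broadest → narrowest): Species B (3.74) > Species A (2.27) > Species C (1.30)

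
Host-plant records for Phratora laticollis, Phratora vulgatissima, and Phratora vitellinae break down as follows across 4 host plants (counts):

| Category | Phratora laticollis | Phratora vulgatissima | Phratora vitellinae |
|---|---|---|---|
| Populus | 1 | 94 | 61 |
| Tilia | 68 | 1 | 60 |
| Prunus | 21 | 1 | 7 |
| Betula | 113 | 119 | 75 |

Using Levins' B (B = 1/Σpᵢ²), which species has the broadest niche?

Proportions for Phratora laticollis (n=203): 1/203=0.0049, 68/203=0.3350, 21/203=0.1034, 113/203=0.5567
Proportions for Phratora vulgatissima (n=215): 94/215=0.4372, 1/215=0.0047, 1/215=0.0047, 119/215=0.5535
Proportions for Phratora vitellinae (n=203): 61/203=0.3005, 60/203=0.2956, 7/203=0.0345, 75/203=0.3695
Σp_latiᵢ² = 0.0049² + 0.3350² + 0.1034² + 0.5567² = 0.000024 + 0.112225 + 0.010692 + 0.309915 = 0.432856
B_lati = 1 / 0.432856 = 2.3102
Σp_vulgᵢ² = 0.4372² + 0.0047² + 0.0047² + 0.5535² = 0.191144 + 0.000022 + 0.000022 + 0.306362 = 0.497550
B_vulg = 1 / 0.497550 = 2.0098
Σp_viteᵢ² = 0.3005² + 0.2956² + 0.0345² + 0.3695² = 0.090300 + 0.087379 + 0.001190 + 0.136530 = 0.315399
B_vite = 1 / 0.315399 = 3.1706
Highest B → broadest niche (most generalist): Phratora vitellinae (B = 3.17).

Phratora vitellinae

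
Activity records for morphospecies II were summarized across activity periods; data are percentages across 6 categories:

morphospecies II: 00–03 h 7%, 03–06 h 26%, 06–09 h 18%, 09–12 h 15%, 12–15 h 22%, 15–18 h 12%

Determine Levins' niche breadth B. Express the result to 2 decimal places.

5.26

Convert percentages to proportions (divide by 100).
Σpᵢ² = 0.07² + 0.26² + 0.18² + 0.15² + 0.22² + 0.12² = 0.0049 + 0.0676 + 0.0324 + 0.0225 + 0.0484 + 0.0144 = 0.1902
B = 1 / 0.1902 = 5.2576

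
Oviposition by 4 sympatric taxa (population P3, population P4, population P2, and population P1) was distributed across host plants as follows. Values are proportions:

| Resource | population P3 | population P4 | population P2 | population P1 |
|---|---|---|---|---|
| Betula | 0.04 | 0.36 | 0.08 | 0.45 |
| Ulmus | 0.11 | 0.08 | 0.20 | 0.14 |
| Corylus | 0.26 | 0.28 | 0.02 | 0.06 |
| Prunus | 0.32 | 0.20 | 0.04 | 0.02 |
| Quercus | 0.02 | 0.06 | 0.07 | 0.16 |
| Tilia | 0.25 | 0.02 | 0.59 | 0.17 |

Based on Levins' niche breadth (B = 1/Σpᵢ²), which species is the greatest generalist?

population P3

Σp_P3ᵢ² = 0.04² + 0.11² + 0.26² + 0.32² + 0.02² + 0.25² = 0.0016 + 0.0121 + 0.0676 + 0.1024 + 0.0004 + 0.0625 = 0.2466
B_P3 = 1 / 0.2466 = 4.0552
Σp_P4ᵢ² = 0.36² + 0.08² + 0.28² + 0.20² + 0.06² + 0.02² = 0.1296 + 0.0064 + 0.0784 + 0.0400 + 0.0036 + 0.0004 = 0.2584
B_P4 = 1 / 0.2584 = 3.8700
Σp_P2ᵢ² = 0.08² + 0.20² + 0.02² + 0.04² + 0.07² + 0.59² = 0.0064 + 0.0400 + 0.0004 + 0.0016 + 0.0049 + 0.3481 = 0.4014
B_P2 = 1 / 0.4014 = 2.4913
Σp_P1ᵢ² = 0.45² + 0.14² + 0.06² + 0.02² + 0.16² + 0.17² = 0.2025 + 0.0196 + 0.0036 + 0.0004 + 0.0256 + 0.0289 = 0.2806
B_P1 = 1 / 0.2806 = 3.5638
Highest B → broadest niche (most generalist): population P3 (B = 4.06).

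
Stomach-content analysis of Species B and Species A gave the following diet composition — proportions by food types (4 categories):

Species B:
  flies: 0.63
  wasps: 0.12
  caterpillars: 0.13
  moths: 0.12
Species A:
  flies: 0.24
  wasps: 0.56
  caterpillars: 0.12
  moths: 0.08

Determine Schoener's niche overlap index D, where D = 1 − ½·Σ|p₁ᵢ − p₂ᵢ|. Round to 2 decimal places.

0.56

Σ|p₁ᵢ − p₂ᵢ| = 0.39 + 0.44 + 0.01 + 0.04 = 0.88
D = 1 − ½ × 0.88 = 1 − 0.440 = 0.5600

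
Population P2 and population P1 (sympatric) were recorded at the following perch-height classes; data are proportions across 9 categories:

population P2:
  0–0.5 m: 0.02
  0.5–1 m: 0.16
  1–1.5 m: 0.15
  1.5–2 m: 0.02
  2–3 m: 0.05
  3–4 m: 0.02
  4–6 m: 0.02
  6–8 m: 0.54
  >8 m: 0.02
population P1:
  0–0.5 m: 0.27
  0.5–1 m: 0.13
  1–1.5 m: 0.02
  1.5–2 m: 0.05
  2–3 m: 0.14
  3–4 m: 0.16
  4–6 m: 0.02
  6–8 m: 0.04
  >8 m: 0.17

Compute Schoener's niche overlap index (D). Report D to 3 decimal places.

Σ|p₁ᵢ − p₂ᵢ| = 0.25 + 0.03 + 0.13 + 0.03 + 0.09 + 0.14 + 0.00 + 0.50 + 0.15 = 1.32
D = 1 − ½ × 1.32 = 1 − 0.660 = 0.34000

0.340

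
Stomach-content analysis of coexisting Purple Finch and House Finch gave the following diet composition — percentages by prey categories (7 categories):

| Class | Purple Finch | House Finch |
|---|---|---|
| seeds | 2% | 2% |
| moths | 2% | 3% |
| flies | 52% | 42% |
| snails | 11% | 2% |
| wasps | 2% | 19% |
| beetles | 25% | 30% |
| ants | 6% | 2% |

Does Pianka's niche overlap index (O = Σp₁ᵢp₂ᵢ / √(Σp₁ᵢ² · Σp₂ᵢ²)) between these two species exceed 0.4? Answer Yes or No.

Yes

Convert percentages to proportions (divide by 100).
Σ p₁ᵢp₂ᵢ = 0.0004 + 0.0006 + 0.2184 + 0.0022 + 0.0038 + 0.0750 + 0.0012 = 0.3016
Σp_1ᵢ² = 0.02² + 0.02² + 0.52² + 0.11² + 0.02² + 0.25² + 0.06² = 0.0004 + 0.0004 + 0.2704 + 0.0121 + 0.0004 + 0.0625 + 0.0036 = 0.3498
Σp_2ᵢ² = 0.02² + 0.03² + 0.42² + 0.02² + 0.19² + 0.30² + 0.02² = 0.0004 + 0.0009 + 0.1764 + 0.0004 + 0.0361 + 0.0900 + 0.0004 = 0.3046
O = 0.3016 / √(0.3498 × 0.3046) = 0.3016 / 0.32642 = 0.9240
O = 0.9240 > 0.4 → Yes.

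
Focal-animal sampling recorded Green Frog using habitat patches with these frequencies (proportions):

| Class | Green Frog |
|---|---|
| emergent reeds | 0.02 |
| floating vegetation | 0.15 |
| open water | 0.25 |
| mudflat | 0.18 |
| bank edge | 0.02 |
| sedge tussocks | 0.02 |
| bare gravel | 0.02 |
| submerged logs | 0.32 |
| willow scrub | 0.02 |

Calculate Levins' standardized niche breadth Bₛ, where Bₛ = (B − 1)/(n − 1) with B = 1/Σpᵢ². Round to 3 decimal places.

0.439

Σpᵢ² = 0.02² + 0.15² + 0.25² + 0.18² + 0.02² + 0.02² + 0.02² + 0.32² + 0.02² = 0.0004 + 0.0225 + 0.0625 + 0.0324 + 0.0004 + 0.0004 + 0.0004 + 0.1024 + 0.0004 = 0.2218
B = 1 / 0.2218 = 4.50857
Bₛ = (B − 1)/(n − 1) = (4.50857 − 1)/(9 − 1) = 3.50857/8 = 0.43857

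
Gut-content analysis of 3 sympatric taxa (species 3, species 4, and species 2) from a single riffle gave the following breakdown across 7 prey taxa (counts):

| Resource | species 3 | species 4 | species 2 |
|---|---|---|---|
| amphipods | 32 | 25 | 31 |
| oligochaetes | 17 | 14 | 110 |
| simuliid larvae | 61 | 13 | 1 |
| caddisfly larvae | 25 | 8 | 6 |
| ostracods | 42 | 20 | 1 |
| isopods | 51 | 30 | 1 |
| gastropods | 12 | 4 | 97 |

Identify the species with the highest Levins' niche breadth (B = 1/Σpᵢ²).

Proportions for species 3 (n=240): 32/240=0.1333, 17/240=0.0708, 61/240=0.2542, 25/240=0.1042, 42/240=0.1750, 51/240=0.2125, 12/240=0.0500
Proportions for species 4 (n=114): 25/114=0.2193, 14/114=0.1228, 13/114=0.1140, 8/114=0.0702, 20/114=0.1754, 30/114=0.2632, 4/114=0.0351
Proportions for species 2 (n=247): 31/247=0.1255, 110/247=0.4453, 1/247=0.0040, 6/247=0.0243, 1/247=0.0040, 1/247=0.0040, 97/247=0.3927
Σp_3ᵢ² = 0.1333² + 0.0708² + 0.2542² + 0.1042² + 0.1750² + 0.2125² + 0.0500² = 0.017769 + 0.005013 + 0.064618 + 0.010858 + 0.030625 + 0.045156 + 0.002500 = 0.176539
B_3 = 1 / 0.176539 = 5.6645
Σp_4ᵢ² = 0.2193² + 0.1228² + 0.1140² + 0.0702² + 0.1754² + 0.2632² + 0.0351² = 0.048092 + 0.015080 + 0.012996 + 0.004928 + 0.030765 + 0.069274 + 0.001232 = 0.182367
B_4 = 1 / 0.182367 = 5.4834
Σp_2ᵢ² = 0.1255² + 0.4453² + 0.0040² + 0.0243² + 0.0040² + 0.0040² + 0.3927² = 0.015750 + 0.198292 + 0.000016 + 0.000590 + 0.000016 + 0.000016 + 0.154213 = 0.368893
B_2 = 1 / 0.368893 = 2.7108
Highest B → broadest niche (most generalist): species 3 (B = 5.66).

species 3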